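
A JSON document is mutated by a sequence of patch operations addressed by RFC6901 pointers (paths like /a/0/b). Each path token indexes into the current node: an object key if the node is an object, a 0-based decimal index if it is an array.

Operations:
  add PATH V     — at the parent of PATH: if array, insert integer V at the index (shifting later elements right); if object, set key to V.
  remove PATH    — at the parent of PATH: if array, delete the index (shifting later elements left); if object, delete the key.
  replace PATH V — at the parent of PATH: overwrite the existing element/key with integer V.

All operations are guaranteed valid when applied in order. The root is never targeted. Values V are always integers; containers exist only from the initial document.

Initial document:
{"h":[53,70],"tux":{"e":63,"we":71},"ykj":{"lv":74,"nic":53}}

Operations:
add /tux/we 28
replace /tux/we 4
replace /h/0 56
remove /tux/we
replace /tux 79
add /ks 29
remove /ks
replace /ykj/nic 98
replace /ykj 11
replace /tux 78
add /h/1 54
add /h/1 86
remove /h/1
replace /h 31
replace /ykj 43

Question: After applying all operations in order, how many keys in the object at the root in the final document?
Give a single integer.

After op 1 (add /tux/we 28): {"h":[53,70],"tux":{"e":63,"we":28},"ykj":{"lv":74,"nic":53}}
After op 2 (replace /tux/we 4): {"h":[53,70],"tux":{"e":63,"we":4},"ykj":{"lv":74,"nic":53}}
After op 3 (replace /h/0 56): {"h":[56,70],"tux":{"e":63,"we":4},"ykj":{"lv":74,"nic":53}}
After op 4 (remove /tux/we): {"h":[56,70],"tux":{"e":63},"ykj":{"lv":74,"nic":53}}
After op 5 (replace /tux 79): {"h":[56,70],"tux":79,"ykj":{"lv":74,"nic":53}}
After op 6 (add /ks 29): {"h":[56,70],"ks":29,"tux":79,"ykj":{"lv":74,"nic":53}}
After op 7 (remove /ks): {"h":[56,70],"tux":79,"ykj":{"lv":74,"nic":53}}
After op 8 (replace /ykj/nic 98): {"h":[56,70],"tux":79,"ykj":{"lv":74,"nic":98}}
After op 9 (replace /ykj 11): {"h":[56,70],"tux":79,"ykj":11}
After op 10 (replace /tux 78): {"h":[56,70],"tux":78,"ykj":11}
After op 11 (add /h/1 54): {"h":[56,54,70],"tux":78,"ykj":11}
After op 12 (add /h/1 86): {"h":[56,86,54,70],"tux":78,"ykj":11}
After op 13 (remove /h/1): {"h":[56,54,70],"tux":78,"ykj":11}
After op 14 (replace /h 31): {"h":31,"tux":78,"ykj":11}
After op 15 (replace /ykj 43): {"h":31,"tux":78,"ykj":43}
Size at the root: 3

Answer: 3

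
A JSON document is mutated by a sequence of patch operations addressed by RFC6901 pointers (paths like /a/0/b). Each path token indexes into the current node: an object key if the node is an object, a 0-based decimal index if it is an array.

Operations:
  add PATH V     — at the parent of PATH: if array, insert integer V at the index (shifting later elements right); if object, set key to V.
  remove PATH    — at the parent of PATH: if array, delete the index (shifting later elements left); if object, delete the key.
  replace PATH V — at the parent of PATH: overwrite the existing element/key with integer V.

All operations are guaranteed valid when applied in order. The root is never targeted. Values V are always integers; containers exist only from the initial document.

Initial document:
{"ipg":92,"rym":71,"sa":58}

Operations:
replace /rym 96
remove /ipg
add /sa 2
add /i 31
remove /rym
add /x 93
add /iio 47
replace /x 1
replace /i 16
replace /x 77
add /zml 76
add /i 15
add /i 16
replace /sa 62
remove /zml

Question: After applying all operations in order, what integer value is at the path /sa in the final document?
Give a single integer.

After op 1 (replace /rym 96): {"ipg":92,"rym":96,"sa":58}
After op 2 (remove /ipg): {"rym":96,"sa":58}
After op 3 (add /sa 2): {"rym":96,"sa":2}
After op 4 (add /i 31): {"i":31,"rym":96,"sa":2}
After op 5 (remove /rym): {"i":31,"sa":2}
After op 6 (add /x 93): {"i":31,"sa":2,"x":93}
After op 7 (add /iio 47): {"i":31,"iio":47,"sa":2,"x":93}
After op 8 (replace /x 1): {"i":31,"iio":47,"sa":2,"x":1}
After op 9 (replace /i 16): {"i":16,"iio":47,"sa":2,"x":1}
After op 10 (replace /x 77): {"i":16,"iio":47,"sa":2,"x":77}
After op 11 (add /zml 76): {"i":16,"iio":47,"sa":2,"x":77,"zml":76}
After op 12 (add /i 15): {"i":15,"iio":47,"sa":2,"x":77,"zml":76}
After op 13 (add /i 16): {"i":16,"iio":47,"sa":2,"x":77,"zml":76}
After op 14 (replace /sa 62): {"i":16,"iio":47,"sa":62,"x":77,"zml":76}
After op 15 (remove /zml): {"i":16,"iio":47,"sa":62,"x":77}
Value at /sa: 62

Answer: 62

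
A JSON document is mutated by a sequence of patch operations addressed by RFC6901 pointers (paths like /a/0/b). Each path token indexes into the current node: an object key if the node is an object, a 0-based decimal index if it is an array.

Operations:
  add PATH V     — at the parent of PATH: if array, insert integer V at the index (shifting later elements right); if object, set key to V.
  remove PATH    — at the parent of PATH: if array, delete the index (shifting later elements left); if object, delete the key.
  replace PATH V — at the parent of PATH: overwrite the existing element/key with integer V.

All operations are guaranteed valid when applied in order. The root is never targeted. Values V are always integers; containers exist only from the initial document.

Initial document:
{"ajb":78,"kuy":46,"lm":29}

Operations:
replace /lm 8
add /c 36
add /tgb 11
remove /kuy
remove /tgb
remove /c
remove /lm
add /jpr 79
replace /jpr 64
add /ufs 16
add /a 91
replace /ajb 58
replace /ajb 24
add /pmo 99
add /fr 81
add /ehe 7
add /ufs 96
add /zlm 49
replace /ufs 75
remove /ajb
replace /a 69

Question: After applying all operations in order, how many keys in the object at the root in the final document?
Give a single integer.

Answer: 7

Derivation:
After op 1 (replace /lm 8): {"ajb":78,"kuy":46,"lm":8}
After op 2 (add /c 36): {"ajb":78,"c":36,"kuy":46,"lm":8}
After op 3 (add /tgb 11): {"ajb":78,"c":36,"kuy":46,"lm":8,"tgb":11}
After op 4 (remove /kuy): {"ajb":78,"c":36,"lm":8,"tgb":11}
After op 5 (remove /tgb): {"ajb":78,"c":36,"lm":8}
After op 6 (remove /c): {"ajb":78,"lm":8}
After op 7 (remove /lm): {"ajb":78}
After op 8 (add /jpr 79): {"ajb":78,"jpr":79}
After op 9 (replace /jpr 64): {"ajb":78,"jpr":64}
After op 10 (add /ufs 16): {"ajb":78,"jpr":64,"ufs":16}
After op 11 (add /a 91): {"a":91,"ajb":78,"jpr":64,"ufs":16}
After op 12 (replace /ajb 58): {"a":91,"ajb":58,"jpr":64,"ufs":16}
After op 13 (replace /ajb 24): {"a":91,"ajb":24,"jpr":64,"ufs":16}
After op 14 (add /pmo 99): {"a":91,"ajb":24,"jpr":64,"pmo":99,"ufs":16}
After op 15 (add /fr 81): {"a":91,"ajb":24,"fr":81,"jpr":64,"pmo":99,"ufs":16}
After op 16 (add /ehe 7): {"a":91,"ajb":24,"ehe":7,"fr":81,"jpr":64,"pmo":99,"ufs":16}
After op 17 (add /ufs 96): {"a":91,"ajb":24,"ehe":7,"fr":81,"jpr":64,"pmo":99,"ufs":96}
After op 18 (add /zlm 49): {"a":91,"ajb":24,"ehe":7,"fr":81,"jpr":64,"pmo":99,"ufs":96,"zlm":49}
After op 19 (replace /ufs 75): {"a":91,"ajb":24,"ehe":7,"fr":81,"jpr":64,"pmo":99,"ufs":75,"zlm":49}
After op 20 (remove /ajb): {"a":91,"ehe":7,"fr":81,"jpr":64,"pmo":99,"ufs":75,"zlm":49}
After op 21 (replace /a 69): {"a":69,"ehe":7,"fr":81,"jpr":64,"pmo":99,"ufs":75,"zlm":49}
Size at the root: 7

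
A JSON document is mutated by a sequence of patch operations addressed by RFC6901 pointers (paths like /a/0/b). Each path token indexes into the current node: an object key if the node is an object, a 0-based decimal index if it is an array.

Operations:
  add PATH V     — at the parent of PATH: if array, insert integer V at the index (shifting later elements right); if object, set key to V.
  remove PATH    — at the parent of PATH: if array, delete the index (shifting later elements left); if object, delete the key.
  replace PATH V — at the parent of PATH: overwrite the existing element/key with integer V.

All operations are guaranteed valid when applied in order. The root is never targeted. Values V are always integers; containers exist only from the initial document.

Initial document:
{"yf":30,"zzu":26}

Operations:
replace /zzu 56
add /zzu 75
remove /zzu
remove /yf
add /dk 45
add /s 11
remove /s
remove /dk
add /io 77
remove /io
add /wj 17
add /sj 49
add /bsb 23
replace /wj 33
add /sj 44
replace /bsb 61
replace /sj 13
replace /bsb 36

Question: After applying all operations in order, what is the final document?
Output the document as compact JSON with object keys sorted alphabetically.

After op 1 (replace /zzu 56): {"yf":30,"zzu":56}
After op 2 (add /zzu 75): {"yf":30,"zzu":75}
After op 3 (remove /zzu): {"yf":30}
After op 4 (remove /yf): {}
After op 5 (add /dk 45): {"dk":45}
After op 6 (add /s 11): {"dk":45,"s":11}
After op 7 (remove /s): {"dk":45}
After op 8 (remove /dk): {}
After op 9 (add /io 77): {"io":77}
After op 10 (remove /io): {}
After op 11 (add /wj 17): {"wj":17}
After op 12 (add /sj 49): {"sj":49,"wj":17}
After op 13 (add /bsb 23): {"bsb":23,"sj":49,"wj":17}
After op 14 (replace /wj 33): {"bsb":23,"sj":49,"wj":33}
After op 15 (add /sj 44): {"bsb":23,"sj":44,"wj":33}
After op 16 (replace /bsb 61): {"bsb":61,"sj":44,"wj":33}
After op 17 (replace /sj 13): {"bsb":61,"sj":13,"wj":33}
After op 18 (replace /bsb 36): {"bsb":36,"sj":13,"wj":33}

Answer: {"bsb":36,"sj":13,"wj":33}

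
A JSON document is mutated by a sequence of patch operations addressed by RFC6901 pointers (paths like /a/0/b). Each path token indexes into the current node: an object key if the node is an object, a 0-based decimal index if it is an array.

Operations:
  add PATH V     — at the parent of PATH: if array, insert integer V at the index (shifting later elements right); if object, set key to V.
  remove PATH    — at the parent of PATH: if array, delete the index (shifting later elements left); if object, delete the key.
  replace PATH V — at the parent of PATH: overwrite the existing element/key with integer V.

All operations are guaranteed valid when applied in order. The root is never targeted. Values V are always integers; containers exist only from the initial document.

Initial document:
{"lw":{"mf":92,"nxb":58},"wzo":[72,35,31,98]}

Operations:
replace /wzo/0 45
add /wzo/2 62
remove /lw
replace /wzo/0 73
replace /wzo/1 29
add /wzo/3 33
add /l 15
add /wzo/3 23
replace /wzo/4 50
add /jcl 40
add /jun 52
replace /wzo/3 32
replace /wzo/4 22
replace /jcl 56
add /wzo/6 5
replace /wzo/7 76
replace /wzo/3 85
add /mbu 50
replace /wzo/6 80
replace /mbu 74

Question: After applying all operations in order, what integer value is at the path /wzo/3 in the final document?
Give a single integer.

Answer: 85

Derivation:
After op 1 (replace /wzo/0 45): {"lw":{"mf":92,"nxb":58},"wzo":[45,35,31,98]}
After op 2 (add /wzo/2 62): {"lw":{"mf":92,"nxb":58},"wzo":[45,35,62,31,98]}
After op 3 (remove /lw): {"wzo":[45,35,62,31,98]}
After op 4 (replace /wzo/0 73): {"wzo":[73,35,62,31,98]}
After op 5 (replace /wzo/1 29): {"wzo":[73,29,62,31,98]}
After op 6 (add /wzo/3 33): {"wzo":[73,29,62,33,31,98]}
After op 7 (add /l 15): {"l":15,"wzo":[73,29,62,33,31,98]}
After op 8 (add /wzo/3 23): {"l":15,"wzo":[73,29,62,23,33,31,98]}
After op 9 (replace /wzo/4 50): {"l":15,"wzo":[73,29,62,23,50,31,98]}
After op 10 (add /jcl 40): {"jcl":40,"l":15,"wzo":[73,29,62,23,50,31,98]}
After op 11 (add /jun 52): {"jcl":40,"jun":52,"l":15,"wzo":[73,29,62,23,50,31,98]}
After op 12 (replace /wzo/3 32): {"jcl":40,"jun":52,"l":15,"wzo":[73,29,62,32,50,31,98]}
After op 13 (replace /wzo/4 22): {"jcl":40,"jun":52,"l":15,"wzo":[73,29,62,32,22,31,98]}
After op 14 (replace /jcl 56): {"jcl":56,"jun":52,"l":15,"wzo":[73,29,62,32,22,31,98]}
After op 15 (add /wzo/6 5): {"jcl":56,"jun":52,"l":15,"wzo":[73,29,62,32,22,31,5,98]}
After op 16 (replace /wzo/7 76): {"jcl":56,"jun":52,"l":15,"wzo":[73,29,62,32,22,31,5,76]}
After op 17 (replace /wzo/3 85): {"jcl":56,"jun":52,"l":15,"wzo":[73,29,62,85,22,31,5,76]}
After op 18 (add /mbu 50): {"jcl":56,"jun":52,"l":15,"mbu":50,"wzo":[73,29,62,85,22,31,5,76]}
After op 19 (replace /wzo/6 80): {"jcl":56,"jun":52,"l":15,"mbu":50,"wzo":[73,29,62,85,22,31,80,76]}
After op 20 (replace /mbu 74): {"jcl":56,"jun":52,"l":15,"mbu":74,"wzo":[73,29,62,85,22,31,80,76]}
Value at /wzo/3: 85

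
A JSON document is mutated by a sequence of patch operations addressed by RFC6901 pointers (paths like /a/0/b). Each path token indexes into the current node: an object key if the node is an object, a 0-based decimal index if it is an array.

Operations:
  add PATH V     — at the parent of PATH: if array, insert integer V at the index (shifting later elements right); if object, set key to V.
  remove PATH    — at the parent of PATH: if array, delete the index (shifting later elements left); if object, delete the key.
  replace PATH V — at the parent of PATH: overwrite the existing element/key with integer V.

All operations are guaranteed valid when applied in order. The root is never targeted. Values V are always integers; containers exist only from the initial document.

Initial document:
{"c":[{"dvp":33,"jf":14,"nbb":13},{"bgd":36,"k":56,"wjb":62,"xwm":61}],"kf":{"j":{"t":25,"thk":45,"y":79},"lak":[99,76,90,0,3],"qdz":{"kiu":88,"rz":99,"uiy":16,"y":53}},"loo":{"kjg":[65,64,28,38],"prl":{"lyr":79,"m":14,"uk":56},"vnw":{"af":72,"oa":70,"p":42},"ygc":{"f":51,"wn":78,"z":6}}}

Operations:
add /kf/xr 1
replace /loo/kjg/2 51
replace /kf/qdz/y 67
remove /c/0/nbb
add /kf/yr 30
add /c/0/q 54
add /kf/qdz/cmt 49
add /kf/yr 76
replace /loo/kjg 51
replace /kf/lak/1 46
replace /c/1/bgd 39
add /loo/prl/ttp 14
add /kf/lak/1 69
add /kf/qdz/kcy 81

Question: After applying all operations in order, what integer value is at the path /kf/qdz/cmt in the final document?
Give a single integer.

After op 1 (add /kf/xr 1): {"c":[{"dvp":33,"jf":14,"nbb":13},{"bgd":36,"k":56,"wjb":62,"xwm":61}],"kf":{"j":{"t":25,"thk":45,"y":79},"lak":[99,76,90,0,3],"qdz":{"kiu":88,"rz":99,"uiy":16,"y":53},"xr":1},"loo":{"kjg":[65,64,28,38],"prl":{"lyr":79,"m":14,"uk":56},"vnw":{"af":72,"oa":70,"p":42},"ygc":{"f":51,"wn":78,"z":6}}}
After op 2 (replace /loo/kjg/2 51): {"c":[{"dvp":33,"jf":14,"nbb":13},{"bgd":36,"k":56,"wjb":62,"xwm":61}],"kf":{"j":{"t":25,"thk":45,"y":79},"lak":[99,76,90,0,3],"qdz":{"kiu":88,"rz":99,"uiy":16,"y":53},"xr":1},"loo":{"kjg":[65,64,51,38],"prl":{"lyr":79,"m":14,"uk":56},"vnw":{"af":72,"oa":70,"p":42},"ygc":{"f":51,"wn":78,"z":6}}}
After op 3 (replace /kf/qdz/y 67): {"c":[{"dvp":33,"jf":14,"nbb":13},{"bgd":36,"k":56,"wjb":62,"xwm":61}],"kf":{"j":{"t":25,"thk":45,"y":79},"lak":[99,76,90,0,3],"qdz":{"kiu":88,"rz":99,"uiy":16,"y":67},"xr":1},"loo":{"kjg":[65,64,51,38],"prl":{"lyr":79,"m":14,"uk":56},"vnw":{"af":72,"oa":70,"p":42},"ygc":{"f":51,"wn":78,"z":6}}}
After op 4 (remove /c/0/nbb): {"c":[{"dvp":33,"jf":14},{"bgd":36,"k":56,"wjb":62,"xwm":61}],"kf":{"j":{"t":25,"thk":45,"y":79},"lak":[99,76,90,0,3],"qdz":{"kiu":88,"rz":99,"uiy":16,"y":67},"xr":1},"loo":{"kjg":[65,64,51,38],"prl":{"lyr":79,"m":14,"uk":56},"vnw":{"af":72,"oa":70,"p":42},"ygc":{"f":51,"wn":78,"z":6}}}
After op 5 (add /kf/yr 30): {"c":[{"dvp":33,"jf":14},{"bgd":36,"k":56,"wjb":62,"xwm":61}],"kf":{"j":{"t":25,"thk":45,"y":79},"lak":[99,76,90,0,3],"qdz":{"kiu":88,"rz":99,"uiy":16,"y":67},"xr":1,"yr":30},"loo":{"kjg":[65,64,51,38],"prl":{"lyr":79,"m":14,"uk":56},"vnw":{"af":72,"oa":70,"p":42},"ygc":{"f":51,"wn":78,"z":6}}}
After op 6 (add /c/0/q 54): {"c":[{"dvp":33,"jf":14,"q":54},{"bgd":36,"k":56,"wjb":62,"xwm":61}],"kf":{"j":{"t":25,"thk":45,"y":79},"lak":[99,76,90,0,3],"qdz":{"kiu":88,"rz":99,"uiy":16,"y":67},"xr":1,"yr":30},"loo":{"kjg":[65,64,51,38],"prl":{"lyr":79,"m":14,"uk":56},"vnw":{"af":72,"oa":70,"p":42},"ygc":{"f":51,"wn":78,"z":6}}}
After op 7 (add /kf/qdz/cmt 49): {"c":[{"dvp":33,"jf":14,"q":54},{"bgd":36,"k":56,"wjb":62,"xwm":61}],"kf":{"j":{"t":25,"thk":45,"y":79},"lak":[99,76,90,0,3],"qdz":{"cmt":49,"kiu":88,"rz":99,"uiy":16,"y":67},"xr":1,"yr":30},"loo":{"kjg":[65,64,51,38],"prl":{"lyr":79,"m":14,"uk":56},"vnw":{"af":72,"oa":70,"p":42},"ygc":{"f":51,"wn":78,"z":6}}}
After op 8 (add /kf/yr 76): {"c":[{"dvp":33,"jf":14,"q":54},{"bgd":36,"k":56,"wjb":62,"xwm":61}],"kf":{"j":{"t":25,"thk":45,"y":79},"lak":[99,76,90,0,3],"qdz":{"cmt":49,"kiu":88,"rz":99,"uiy":16,"y":67},"xr":1,"yr":76},"loo":{"kjg":[65,64,51,38],"prl":{"lyr":79,"m":14,"uk":56},"vnw":{"af":72,"oa":70,"p":42},"ygc":{"f":51,"wn":78,"z":6}}}
After op 9 (replace /loo/kjg 51): {"c":[{"dvp":33,"jf":14,"q":54},{"bgd":36,"k":56,"wjb":62,"xwm":61}],"kf":{"j":{"t":25,"thk":45,"y":79},"lak":[99,76,90,0,3],"qdz":{"cmt":49,"kiu":88,"rz":99,"uiy":16,"y":67},"xr":1,"yr":76},"loo":{"kjg":51,"prl":{"lyr":79,"m":14,"uk":56},"vnw":{"af":72,"oa":70,"p":42},"ygc":{"f":51,"wn":78,"z":6}}}
After op 10 (replace /kf/lak/1 46): {"c":[{"dvp":33,"jf":14,"q":54},{"bgd":36,"k":56,"wjb":62,"xwm":61}],"kf":{"j":{"t":25,"thk":45,"y":79},"lak":[99,46,90,0,3],"qdz":{"cmt":49,"kiu":88,"rz":99,"uiy":16,"y":67},"xr":1,"yr":76},"loo":{"kjg":51,"prl":{"lyr":79,"m":14,"uk":56},"vnw":{"af":72,"oa":70,"p":42},"ygc":{"f":51,"wn":78,"z":6}}}
After op 11 (replace /c/1/bgd 39): {"c":[{"dvp":33,"jf":14,"q":54},{"bgd":39,"k":56,"wjb":62,"xwm":61}],"kf":{"j":{"t":25,"thk":45,"y":79},"lak":[99,46,90,0,3],"qdz":{"cmt":49,"kiu":88,"rz":99,"uiy":16,"y":67},"xr":1,"yr":76},"loo":{"kjg":51,"prl":{"lyr":79,"m":14,"uk":56},"vnw":{"af":72,"oa":70,"p":42},"ygc":{"f":51,"wn":78,"z":6}}}
After op 12 (add /loo/prl/ttp 14): {"c":[{"dvp":33,"jf":14,"q":54},{"bgd":39,"k":56,"wjb":62,"xwm":61}],"kf":{"j":{"t":25,"thk":45,"y":79},"lak":[99,46,90,0,3],"qdz":{"cmt":49,"kiu":88,"rz":99,"uiy":16,"y":67},"xr":1,"yr":76},"loo":{"kjg":51,"prl":{"lyr":79,"m":14,"ttp":14,"uk":56},"vnw":{"af":72,"oa":70,"p":42},"ygc":{"f":51,"wn":78,"z":6}}}
After op 13 (add /kf/lak/1 69): {"c":[{"dvp":33,"jf":14,"q":54},{"bgd":39,"k":56,"wjb":62,"xwm":61}],"kf":{"j":{"t":25,"thk":45,"y":79},"lak":[99,69,46,90,0,3],"qdz":{"cmt":49,"kiu":88,"rz":99,"uiy":16,"y":67},"xr":1,"yr":76},"loo":{"kjg":51,"prl":{"lyr":79,"m":14,"ttp":14,"uk":56},"vnw":{"af":72,"oa":70,"p":42},"ygc":{"f":51,"wn":78,"z":6}}}
After op 14 (add /kf/qdz/kcy 81): {"c":[{"dvp":33,"jf":14,"q":54},{"bgd":39,"k":56,"wjb":62,"xwm":61}],"kf":{"j":{"t":25,"thk":45,"y":79},"lak":[99,69,46,90,0,3],"qdz":{"cmt":49,"kcy":81,"kiu":88,"rz":99,"uiy":16,"y":67},"xr":1,"yr":76},"loo":{"kjg":51,"prl":{"lyr":79,"m":14,"ttp":14,"uk":56},"vnw":{"af":72,"oa":70,"p":42},"ygc":{"f":51,"wn":78,"z":6}}}
Value at /kf/qdz/cmt: 49

Answer: 49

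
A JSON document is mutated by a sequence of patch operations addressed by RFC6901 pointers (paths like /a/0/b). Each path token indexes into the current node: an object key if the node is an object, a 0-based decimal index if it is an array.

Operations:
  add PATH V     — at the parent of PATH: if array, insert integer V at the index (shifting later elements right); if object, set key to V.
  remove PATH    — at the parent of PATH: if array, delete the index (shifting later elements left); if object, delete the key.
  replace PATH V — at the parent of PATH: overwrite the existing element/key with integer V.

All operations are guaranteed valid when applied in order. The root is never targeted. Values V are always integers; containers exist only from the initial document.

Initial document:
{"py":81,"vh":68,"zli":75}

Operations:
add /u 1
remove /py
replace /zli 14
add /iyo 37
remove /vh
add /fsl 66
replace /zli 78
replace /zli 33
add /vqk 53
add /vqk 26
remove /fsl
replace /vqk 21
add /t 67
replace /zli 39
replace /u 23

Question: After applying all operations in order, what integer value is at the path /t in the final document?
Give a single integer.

Answer: 67

Derivation:
After op 1 (add /u 1): {"py":81,"u":1,"vh":68,"zli":75}
After op 2 (remove /py): {"u":1,"vh":68,"zli":75}
After op 3 (replace /zli 14): {"u":1,"vh":68,"zli":14}
After op 4 (add /iyo 37): {"iyo":37,"u":1,"vh":68,"zli":14}
After op 5 (remove /vh): {"iyo":37,"u":1,"zli":14}
After op 6 (add /fsl 66): {"fsl":66,"iyo":37,"u":1,"zli":14}
After op 7 (replace /zli 78): {"fsl":66,"iyo":37,"u":1,"zli":78}
After op 8 (replace /zli 33): {"fsl":66,"iyo":37,"u":1,"zli":33}
After op 9 (add /vqk 53): {"fsl":66,"iyo":37,"u":1,"vqk":53,"zli":33}
After op 10 (add /vqk 26): {"fsl":66,"iyo":37,"u":1,"vqk":26,"zli":33}
After op 11 (remove /fsl): {"iyo":37,"u":1,"vqk":26,"zli":33}
After op 12 (replace /vqk 21): {"iyo":37,"u":1,"vqk":21,"zli":33}
After op 13 (add /t 67): {"iyo":37,"t":67,"u":1,"vqk":21,"zli":33}
After op 14 (replace /zli 39): {"iyo":37,"t":67,"u":1,"vqk":21,"zli":39}
After op 15 (replace /u 23): {"iyo":37,"t":67,"u":23,"vqk":21,"zli":39}
Value at /t: 67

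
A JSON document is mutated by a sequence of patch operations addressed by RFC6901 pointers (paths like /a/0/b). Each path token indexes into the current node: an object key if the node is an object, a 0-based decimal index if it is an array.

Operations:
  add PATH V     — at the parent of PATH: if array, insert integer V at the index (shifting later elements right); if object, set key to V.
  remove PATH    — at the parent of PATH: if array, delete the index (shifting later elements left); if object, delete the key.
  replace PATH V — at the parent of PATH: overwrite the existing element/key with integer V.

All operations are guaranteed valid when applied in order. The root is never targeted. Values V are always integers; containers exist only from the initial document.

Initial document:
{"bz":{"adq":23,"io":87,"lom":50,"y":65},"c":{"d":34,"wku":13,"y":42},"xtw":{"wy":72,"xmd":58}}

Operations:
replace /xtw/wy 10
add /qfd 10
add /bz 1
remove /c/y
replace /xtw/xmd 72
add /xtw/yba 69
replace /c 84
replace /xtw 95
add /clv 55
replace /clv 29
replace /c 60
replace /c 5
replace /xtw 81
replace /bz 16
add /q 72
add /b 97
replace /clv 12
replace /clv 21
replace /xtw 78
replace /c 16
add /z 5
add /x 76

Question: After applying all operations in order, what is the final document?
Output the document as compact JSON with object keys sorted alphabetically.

After op 1 (replace /xtw/wy 10): {"bz":{"adq":23,"io":87,"lom":50,"y":65},"c":{"d":34,"wku":13,"y":42},"xtw":{"wy":10,"xmd":58}}
After op 2 (add /qfd 10): {"bz":{"adq":23,"io":87,"lom":50,"y":65},"c":{"d":34,"wku":13,"y":42},"qfd":10,"xtw":{"wy":10,"xmd":58}}
After op 3 (add /bz 1): {"bz":1,"c":{"d":34,"wku":13,"y":42},"qfd":10,"xtw":{"wy":10,"xmd":58}}
After op 4 (remove /c/y): {"bz":1,"c":{"d":34,"wku":13},"qfd":10,"xtw":{"wy":10,"xmd":58}}
After op 5 (replace /xtw/xmd 72): {"bz":1,"c":{"d":34,"wku":13},"qfd":10,"xtw":{"wy":10,"xmd":72}}
After op 6 (add /xtw/yba 69): {"bz":1,"c":{"d":34,"wku":13},"qfd":10,"xtw":{"wy":10,"xmd":72,"yba":69}}
After op 7 (replace /c 84): {"bz":1,"c":84,"qfd":10,"xtw":{"wy":10,"xmd":72,"yba":69}}
After op 8 (replace /xtw 95): {"bz":1,"c":84,"qfd":10,"xtw":95}
After op 9 (add /clv 55): {"bz":1,"c":84,"clv":55,"qfd":10,"xtw":95}
After op 10 (replace /clv 29): {"bz":1,"c":84,"clv":29,"qfd":10,"xtw":95}
After op 11 (replace /c 60): {"bz":1,"c":60,"clv":29,"qfd":10,"xtw":95}
After op 12 (replace /c 5): {"bz":1,"c":5,"clv":29,"qfd":10,"xtw":95}
After op 13 (replace /xtw 81): {"bz":1,"c":5,"clv":29,"qfd":10,"xtw":81}
After op 14 (replace /bz 16): {"bz":16,"c":5,"clv":29,"qfd":10,"xtw":81}
After op 15 (add /q 72): {"bz":16,"c":5,"clv":29,"q":72,"qfd":10,"xtw":81}
After op 16 (add /b 97): {"b":97,"bz":16,"c":5,"clv":29,"q":72,"qfd":10,"xtw":81}
After op 17 (replace /clv 12): {"b":97,"bz":16,"c":5,"clv":12,"q":72,"qfd":10,"xtw":81}
After op 18 (replace /clv 21): {"b":97,"bz":16,"c":5,"clv":21,"q":72,"qfd":10,"xtw":81}
After op 19 (replace /xtw 78): {"b":97,"bz":16,"c":5,"clv":21,"q":72,"qfd":10,"xtw":78}
After op 20 (replace /c 16): {"b":97,"bz":16,"c":16,"clv":21,"q":72,"qfd":10,"xtw":78}
After op 21 (add /z 5): {"b":97,"bz":16,"c":16,"clv":21,"q":72,"qfd":10,"xtw":78,"z":5}
After op 22 (add /x 76): {"b":97,"bz":16,"c":16,"clv":21,"q":72,"qfd":10,"x":76,"xtw":78,"z":5}

Answer: {"b":97,"bz":16,"c":16,"clv":21,"q":72,"qfd":10,"x":76,"xtw":78,"z":5}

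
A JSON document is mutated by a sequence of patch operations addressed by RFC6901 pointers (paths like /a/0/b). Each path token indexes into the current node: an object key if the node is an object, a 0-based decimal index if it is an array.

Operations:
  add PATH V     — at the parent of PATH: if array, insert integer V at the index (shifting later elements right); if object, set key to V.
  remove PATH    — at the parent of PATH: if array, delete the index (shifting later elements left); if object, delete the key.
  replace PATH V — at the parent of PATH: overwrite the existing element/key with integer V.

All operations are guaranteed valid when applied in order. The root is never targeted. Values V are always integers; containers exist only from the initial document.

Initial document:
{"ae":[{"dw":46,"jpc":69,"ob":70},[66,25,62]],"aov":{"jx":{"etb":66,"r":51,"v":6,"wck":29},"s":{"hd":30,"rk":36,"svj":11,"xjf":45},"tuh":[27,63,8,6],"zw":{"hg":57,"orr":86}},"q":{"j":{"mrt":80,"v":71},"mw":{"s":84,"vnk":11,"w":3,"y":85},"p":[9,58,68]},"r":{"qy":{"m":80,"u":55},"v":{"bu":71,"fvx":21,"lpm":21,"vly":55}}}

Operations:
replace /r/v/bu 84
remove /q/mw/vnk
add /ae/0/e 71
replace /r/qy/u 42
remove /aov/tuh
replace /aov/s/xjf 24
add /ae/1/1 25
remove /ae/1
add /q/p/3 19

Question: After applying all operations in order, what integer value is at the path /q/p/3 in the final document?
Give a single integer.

Answer: 19

Derivation:
After op 1 (replace /r/v/bu 84): {"ae":[{"dw":46,"jpc":69,"ob":70},[66,25,62]],"aov":{"jx":{"etb":66,"r":51,"v":6,"wck":29},"s":{"hd":30,"rk":36,"svj":11,"xjf":45},"tuh":[27,63,8,6],"zw":{"hg":57,"orr":86}},"q":{"j":{"mrt":80,"v":71},"mw":{"s":84,"vnk":11,"w":3,"y":85},"p":[9,58,68]},"r":{"qy":{"m":80,"u":55},"v":{"bu":84,"fvx":21,"lpm":21,"vly":55}}}
After op 2 (remove /q/mw/vnk): {"ae":[{"dw":46,"jpc":69,"ob":70},[66,25,62]],"aov":{"jx":{"etb":66,"r":51,"v":6,"wck":29},"s":{"hd":30,"rk":36,"svj":11,"xjf":45},"tuh":[27,63,8,6],"zw":{"hg":57,"orr":86}},"q":{"j":{"mrt":80,"v":71},"mw":{"s":84,"w":3,"y":85},"p":[9,58,68]},"r":{"qy":{"m":80,"u":55},"v":{"bu":84,"fvx":21,"lpm":21,"vly":55}}}
After op 3 (add /ae/0/e 71): {"ae":[{"dw":46,"e":71,"jpc":69,"ob":70},[66,25,62]],"aov":{"jx":{"etb":66,"r":51,"v":6,"wck":29},"s":{"hd":30,"rk":36,"svj":11,"xjf":45},"tuh":[27,63,8,6],"zw":{"hg":57,"orr":86}},"q":{"j":{"mrt":80,"v":71},"mw":{"s":84,"w":3,"y":85},"p":[9,58,68]},"r":{"qy":{"m":80,"u":55},"v":{"bu":84,"fvx":21,"lpm":21,"vly":55}}}
After op 4 (replace /r/qy/u 42): {"ae":[{"dw":46,"e":71,"jpc":69,"ob":70},[66,25,62]],"aov":{"jx":{"etb":66,"r":51,"v":6,"wck":29},"s":{"hd":30,"rk":36,"svj":11,"xjf":45},"tuh":[27,63,8,6],"zw":{"hg":57,"orr":86}},"q":{"j":{"mrt":80,"v":71},"mw":{"s":84,"w":3,"y":85},"p":[9,58,68]},"r":{"qy":{"m":80,"u":42},"v":{"bu":84,"fvx":21,"lpm":21,"vly":55}}}
After op 5 (remove /aov/tuh): {"ae":[{"dw":46,"e":71,"jpc":69,"ob":70},[66,25,62]],"aov":{"jx":{"etb":66,"r":51,"v":6,"wck":29},"s":{"hd":30,"rk":36,"svj":11,"xjf":45},"zw":{"hg":57,"orr":86}},"q":{"j":{"mrt":80,"v":71},"mw":{"s":84,"w":3,"y":85},"p":[9,58,68]},"r":{"qy":{"m":80,"u":42},"v":{"bu":84,"fvx":21,"lpm":21,"vly":55}}}
After op 6 (replace /aov/s/xjf 24): {"ae":[{"dw":46,"e":71,"jpc":69,"ob":70},[66,25,62]],"aov":{"jx":{"etb":66,"r":51,"v":6,"wck":29},"s":{"hd":30,"rk":36,"svj":11,"xjf":24},"zw":{"hg":57,"orr":86}},"q":{"j":{"mrt":80,"v":71},"mw":{"s":84,"w":3,"y":85},"p":[9,58,68]},"r":{"qy":{"m":80,"u":42},"v":{"bu":84,"fvx":21,"lpm":21,"vly":55}}}
After op 7 (add /ae/1/1 25): {"ae":[{"dw":46,"e":71,"jpc":69,"ob":70},[66,25,25,62]],"aov":{"jx":{"etb":66,"r":51,"v":6,"wck":29},"s":{"hd":30,"rk":36,"svj":11,"xjf":24},"zw":{"hg":57,"orr":86}},"q":{"j":{"mrt":80,"v":71},"mw":{"s":84,"w":3,"y":85},"p":[9,58,68]},"r":{"qy":{"m":80,"u":42},"v":{"bu":84,"fvx":21,"lpm":21,"vly":55}}}
After op 8 (remove /ae/1): {"ae":[{"dw":46,"e":71,"jpc":69,"ob":70}],"aov":{"jx":{"etb":66,"r":51,"v":6,"wck":29},"s":{"hd":30,"rk":36,"svj":11,"xjf":24},"zw":{"hg":57,"orr":86}},"q":{"j":{"mrt":80,"v":71},"mw":{"s":84,"w":3,"y":85},"p":[9,58,68]},"r":{"qy":{"m":80,"u":42},"v":{"bu":84,"fvx":21,"lpm":21,"vly":55}}}
After op 9 (add /q/p/3 19): {"ae":[{"dw":46,"e":71,"jpc":69,"ob":70}],"aov":{"jx":{"etb":66,"r":51,"v":6,"wck":29},"s":{"hd":30,"rk":36,"svj":11,"xjf":24},"zw":{"hg":57,"orr":86}},"q":{"j":{"mrt":80,"v":71},"mw":{"s":84,"w":3,"y":85},"p":[9,58,68,19]},"r":{"qy":{"m":80,"u":42},"v":{"bu":84,"fvx":21,"lpm":21,"vly":55}}}
Value at /q/p/3: 19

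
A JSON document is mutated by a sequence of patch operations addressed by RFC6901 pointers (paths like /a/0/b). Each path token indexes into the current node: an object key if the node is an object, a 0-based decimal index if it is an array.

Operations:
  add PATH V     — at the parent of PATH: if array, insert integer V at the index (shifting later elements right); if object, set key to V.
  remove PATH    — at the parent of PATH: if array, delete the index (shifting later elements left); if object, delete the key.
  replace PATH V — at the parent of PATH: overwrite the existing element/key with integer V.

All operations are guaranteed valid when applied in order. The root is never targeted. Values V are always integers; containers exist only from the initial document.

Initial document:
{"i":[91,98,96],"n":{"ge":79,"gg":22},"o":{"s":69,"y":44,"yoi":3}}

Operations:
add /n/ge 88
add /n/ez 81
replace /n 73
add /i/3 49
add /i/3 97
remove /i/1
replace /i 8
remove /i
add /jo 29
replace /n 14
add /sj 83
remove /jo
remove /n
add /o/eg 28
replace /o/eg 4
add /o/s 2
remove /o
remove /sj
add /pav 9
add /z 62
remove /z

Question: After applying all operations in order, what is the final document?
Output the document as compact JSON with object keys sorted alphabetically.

After op 1 (add /n/ge 88): {"i":[91,98,96],"n":{"ge":88,"gg":22},"o":{"s":69,"y":44,"yoi":3}}
After op 2 (add /n/ez 81): {"i":[91,98,96],"n":{"ez":81,"ge":88,"gg":22},"o":{"s":69,"y":44,"yoi":3}}
After op 3 (replace /n 73): {"i":[91,98,96],"n":73,"o":{"s":69,"y":44,"yoi":3}}
After op 4 (add /i/3 49): {"i":[91,98,96,49],"n":73,"o":{"s":69,"y":44,"yoi":3}}
After op 5 (add /i/3 97): {"i":[91,98,96,97,49],"n":73,"o":{"s":69,"y":44,"yoi":3}}
After op 6 (remove /i/1): {"i":[91,96,97,49],"n":73,"o":{"s":69,"y":44,"yoi":3}}
After op 7 (replace /i 8): {"i":8,"n":73,"o":{"s":69,"y":44,"yoi":3}}
After op 8 (remove /i): {"n":73,"o":{"s":69,"y":44,"yoi":3}}
After op 9 (add /jo 29): {"jo":29,"n":73,"o":{"s":69,"y":44,"yoi":3}}
After op 10 (replace /n 14): {"jo":29,"n":14,"o":{"s":69,"y":44,"yoi":3}}
After op 11 (add /sj 83): {"jo":29,"n":14,"o":{"s":69,"y":44,"yoi":3},"sj":83}
After op 12 (remove /jo): {"n":14,"o":{"s":69,"y":44,"yoi":3},"sj":83}
After op 13 (remove /n): {"o":{"s":69,"y":44,"yoi":3},"sj":83}
After op 14 (add /o/eg 28): {"o":{"eg":28,"s":69,"y":44,"yoi":3},"sj":83}
After op 15 (replace /o/eg 4): {"o":{"eg":4,"s":69,"y":44,"yoi":3},"sj":83}
After op 16 (add /o/s 2): {"o":{"eg":4,"s":2,"y":44,"yoi":3},"sj":83}
After op 17 (remove /o): {"sj":83}
After op 18 (remove /sj): {}
After op 19 (add /pav 9): {"pav":9}
After op 20 (add /z 62): {"pav":9,"z":62}
After op 21 (remove /z): {"pav":9}

Answer: {"pav":9}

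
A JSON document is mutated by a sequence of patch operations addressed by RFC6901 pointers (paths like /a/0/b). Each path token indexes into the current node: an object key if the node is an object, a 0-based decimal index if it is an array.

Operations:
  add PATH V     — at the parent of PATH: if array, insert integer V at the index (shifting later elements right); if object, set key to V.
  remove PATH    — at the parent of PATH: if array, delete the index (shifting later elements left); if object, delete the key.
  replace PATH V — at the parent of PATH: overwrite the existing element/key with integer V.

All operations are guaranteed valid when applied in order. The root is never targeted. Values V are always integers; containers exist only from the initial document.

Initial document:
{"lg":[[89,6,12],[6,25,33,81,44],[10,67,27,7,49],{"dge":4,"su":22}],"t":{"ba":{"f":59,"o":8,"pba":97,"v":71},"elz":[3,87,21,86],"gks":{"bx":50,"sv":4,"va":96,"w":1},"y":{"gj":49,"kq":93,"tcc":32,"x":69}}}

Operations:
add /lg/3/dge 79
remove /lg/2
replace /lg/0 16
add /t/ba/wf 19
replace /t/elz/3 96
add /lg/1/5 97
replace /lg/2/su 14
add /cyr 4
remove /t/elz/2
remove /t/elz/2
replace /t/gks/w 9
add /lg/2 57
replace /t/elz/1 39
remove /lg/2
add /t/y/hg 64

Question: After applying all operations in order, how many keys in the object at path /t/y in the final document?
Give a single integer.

After op 1 (add /lg/3/dge 79): {"lg":[[89,6,12],[6,25,33,81,44],[10,67,27,7,49],{"dge":79,"su":22}],"t":{"ba":{"f":59,"o":8,"pba":97,"v":71},"elz":[3,87,21,86],"gks":{"bx":50,"sv":4,"va":96,"w":1},"y":{"gj":49,"kq":93,"tcc":32,"x":69}}}
After op 2 (remove /lg/2): {"lg":[[89,6,12],[6,25,33,81,44],{"dge":79,"su":22}],"t":{"ba":{"f":59,"o":8,"pba":97,"v":71},"elz":[3,87,21,86],"gks":{"bx":50,"sv":4,"va":96,"w":1},"y":{"gj":49,"kq":93,"tcc":32,"x":69}}}
After op 3 (replace /lg/0 16): {"lg":[16,[6,25,33,81,44],{"dge":79,"su":22}],"t":{"ba":{"f":59,"o":8,"pba":97,"v":71},"elz":[3,87,21,86],"gks":{"bx":50,"sv":4,"va":96,"w":1},"y":{"gj":49,"kq":93,"tcc":32,"x":69}}}
After op 4 (add /t/ba/wf 19): {"lg":[16,[6,25,33,81,44],{"dge":79,"su":22}],"t":{"ba":{"f":59,"o":8,"pba":97,"v":71,"wf":19},"elz":[3,87,21,86],"gks":{"bx":50,"sv":4,"va":96,"w":1},"y":{"gj":49,"kq":93,"tcc":32,"x":69}}}
After op 5 (replace /t/elz/3 96): {"lg":[16,[6,25,33,81,44],{"dge":79,"su":22}],"t":{"ba":{"f":59,"o":8,"pba":97,"v":71,"wf":19},"elz":[3,87,21,96],"gks":{"bx":50,"sv":4,"va":96,"w":1},"y":{"gj":49,"kq":93,"tcc":32,"x":69}}}
After op 6 (add /lg/1/5 97): {"lg":[16,[6,25,33,81,44,97],{"dge":79,"su":22}],"t":{"ba":{"f":59,"o":8,"pba":97,"v":71,"wf":19},"elz":[3,87,21,96],"gks":{"bx":50,"sv":4,"va":96,"w":1},"y":{"gj":49,"kq":93,"tcc":32,"x":69}}}
After op 7 (replace /lg/2/su 14): {"lg":[16,[6,25,33,81,44,97],{"dge":79,"su":14}],"t":{"ba":{"f":59,"o":8,"pba":97,"v":71,"wf":19},"elz":[3,87,21,96],"gks":{"bx":50,"sv":4,"va":96,"w":1},"y":{"gj":49,"kq":93,"tcc":32,"x":69}}}
After op 8 (add /cyr 4): {"cyr":4,"lg":[16,[6,25,33,81,44,97],{"dge":79,"su":14}],"t":{"ba":{"f":59,"o":8,"pba":97,"v":71,"wf":19},"elz":[3,87,21,96],"gks":{"bx":50,"sv":4,"va":96,"w":1},"y":{"gj":49,"kq":93,"tcc":32,"x":69}}}
After op 9 (remove /t/elz/2): {"cyr":4,"lg":[16,[6,25,33,81,44,97],{"dge":79,"su":14}],"t":{"ba":{"f":59,"o":8,"pba":97,"v":71,"wf":19},"elz":[3,87,96],"gks":{"bx":50,"sv":4,"va":96,"w":1},"y":{"gj":49,"kq":93,"tcc":32,"x":69}}}
After op 10 (remove /t/elz/2): {"cyr":4,"lg":[16,[6,25,33,81,44,97],{"dge":79,"su":14}],"t":{"ba":{"f":59,"o":8,"pba":97,"v":71,"wf":19},"elz":[3,87],"gks":{"bx":50,"sv":4,"va":96,"w":1},"y":{"gj":49,"kq":93,"tcc":32,"x":69}}}
After op 11 (replace /t/gks/w 9): {"cyr":4,"lg":[16,[6,25,33,81,44,97],{"dge":79,"su":14}],"t":{"ba":{"f":59,"o":8,"pba":97,"v":71,"wf":19},"elz":[3,87],"gks":{"bx":50,"sv":4,"va":96,"w":9},"y":{"gj":49,"kq":93,"tcc":32,"x":69}}}
After op 12 (add /lg/2 57): {"cyr":4,"lg":[16,[6,25,33,81,44,97],57,{"dge":79,"su":14}],"t":{"ba":{"f":59,"o":8,"pba":97,"v":71,"wf":19},"elz":[3,87],"gks":{"bx":50,"sv":4,"va":96,"w":9},"y":{"gj":49,"kq":93,"tcc":32,"x":69}}}
After op 13 (replace /t/elz/1 39): {"cyr":4,"lg":[16,[6,25,33,81,44,97],57,{"dge":79,"su":14}],"t":{"ba":{"f":59,"o":8,"pba":97,"v":71,"wf":19},"elz":[3,39],"gks":{"bx":50,"sv":4,"va":96,"w":9},"y":{"gj":49,"kq":93,"tcc":32,"x":69}}}
After op 14 (remove /lg/2): {"cyr":4,"lg":[16,[6,25,33,81,44,97],{"dge":79,"su":14}],"t":{"ba":{"f":59,"o":8,"pba":97,"v":71,"wf":19},"elz":[3,39],"gks":{"bx":50,"sv":4,"va":96,"w":9},"y":{"gj":49,"kq":93,"tcc":32,"x":69}}}
After op 15 (add /t/y/hg 64): {"cyr":4,"lg":[16,[6,25,33,81,44,97],{"dge":79,"su":14}],"t":{"ba":{"f":59,"o":8,"pba":97,"v":71,"wf":19},"elz":[3,39],"gks":{"bx":50,"sv":4,"va":96,"w":9},"y":{"gj":49,"hg":64,"kq":93,"tcc":32,"x":69}}}
Size at path /t/y: 5

Answer: 5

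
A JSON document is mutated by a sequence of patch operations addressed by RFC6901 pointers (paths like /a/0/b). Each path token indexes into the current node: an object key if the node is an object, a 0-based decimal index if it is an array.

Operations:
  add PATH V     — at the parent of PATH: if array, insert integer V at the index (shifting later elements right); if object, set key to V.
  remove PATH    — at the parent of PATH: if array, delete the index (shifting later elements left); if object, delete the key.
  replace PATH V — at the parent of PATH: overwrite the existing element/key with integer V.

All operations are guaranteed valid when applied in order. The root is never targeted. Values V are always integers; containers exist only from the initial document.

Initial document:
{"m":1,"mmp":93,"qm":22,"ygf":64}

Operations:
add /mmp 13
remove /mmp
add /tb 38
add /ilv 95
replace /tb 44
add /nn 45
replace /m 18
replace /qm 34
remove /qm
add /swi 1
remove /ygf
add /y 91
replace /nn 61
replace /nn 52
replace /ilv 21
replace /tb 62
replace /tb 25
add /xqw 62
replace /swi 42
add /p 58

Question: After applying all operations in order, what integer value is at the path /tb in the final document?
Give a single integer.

After op 1 (add /mmp 13): {"m":1,"mmp":13,"qm":22,"ygf":64}
After op 2 (remove /mmp): {"m":1,"qm":22,"ygf":64}
After op 3 (add /tb 38): {"m":1,"qm":22,"tb":38,"ygf":64}
After op 4 (add /ilv 95): {"ilv":95,"m":1,"qm":22,"tb":38,"ygf":64}
After op 5 (replace /tb 44): {"ilv":95,"m":1,"qm":22,"tb":44,"ygf":64}
After op 6 (add /nn 45): {"ilv":95,"m":1,"nn":45,"qm":22,"tb":44,"ygf":64}
After op 7 (replace /m 18): {"ilv":95,"m":18,"nn":45,"qm":22,"tb":44,"ygf":64}
After op 8 (replace /qm 34): {"ilv":95,"m":18,"nn":45,"qm":34,"tb":44,"ygf":64}
After op 9 (remove /qm): {"ilv":95,"m":18,"nn":45,"tb":44,"ygf":64}
After op 10 (add /swi 1): {"ilv":95,"m":18,"nn":45,"swi":1,"tb":44,"ygf":64}
After op 11 (remove /ygf): {"ilv":95,"m":18,"nn":45,"swi":1,"tb":44}
After op 12 (add /y 91): {"ilv":95,"m":18,"nn":45,"swi":1,"tb":44,"y":91}
After op 13 (replace /nn 61): {"ilv":95,"m":18,"nn":61,"swi":1,"tb":44,"y":91}
After op 14 (replace /nn 52): {"ilv":95,"m":18,"nn":52,"swi":1,"tb":44,"y":91}
After op 15 (replace /ilv 21): {"ilv":21,"m":18,"nn":52,"swi":1,"tb":44,"y":91}
After op 16 (replace /tb 62): {"ilv":21,"m":18,"nn":52,"swi":1,"tb":62,"y":91}
After op 17 (replace /tb 25): {"ilv":21,"m":18,"nn":52,"swi":1,"tb":25,"y":91}
After op 18 (add /xqw 62): {"ilv":21,"m":18,"nn":52,"swi":1,"tb":25,"xqw":62,"y":91}
After op 19 (replace /swi 42): {"ilv":21,"m":18,"nn":52,"swi":42,"tb":25,"xqw":62,"y":91}
After op 20 (add /p 58): {"ilv":21,"m":18,"nn":52,"p":58,"swi":42,"tb":25,"xqw":62,"y":91}
Value at /tb: 25

Answer: 25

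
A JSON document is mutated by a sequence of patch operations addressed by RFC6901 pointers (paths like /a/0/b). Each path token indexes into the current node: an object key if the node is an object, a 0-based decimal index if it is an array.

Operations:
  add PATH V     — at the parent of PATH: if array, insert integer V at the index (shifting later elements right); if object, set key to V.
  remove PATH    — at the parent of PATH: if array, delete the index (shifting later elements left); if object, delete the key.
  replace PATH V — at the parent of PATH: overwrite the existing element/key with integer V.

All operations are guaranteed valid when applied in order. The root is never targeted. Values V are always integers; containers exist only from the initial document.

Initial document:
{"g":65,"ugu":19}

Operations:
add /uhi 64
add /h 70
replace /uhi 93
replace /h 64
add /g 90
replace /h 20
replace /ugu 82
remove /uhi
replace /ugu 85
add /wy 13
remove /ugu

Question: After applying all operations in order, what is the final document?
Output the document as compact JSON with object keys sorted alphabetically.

After op 1 (add /uhi 64): {"g":65,"ugu":19,"uhi":64}
After op 2 (add /h 70): {"g":65,"h":70,"ugu":19,"uhi":64}
After op 3 (replace /uhi 93): {"g":65,"h":70,"ugu":19,"uhi":93}
After op 4 (replace /h 64): {"g":65,"h":64,"ugu":19,"uhi":93}
After op 5 (add /g 90): {"g":90,"h":64,"ugu":19,"uhi":93}
After op 6 (replace /h 20): {"g":90,"h":20,"ugu":19,"uhi":93}
After op 7 (replace /ugu 82): {"g":90,"h":20,"ugu":82,"uhi":93}
After op 8 (remove /uhi): {"g":90,"h":20,"ugu":82}
After op 9 (replace /ugu 85): {"g":90,"h":20,"ugu":85}
After op 10 (add /wy 13): {"g":90,"h":20,"ugu":85,"wy":13}
After op 11 (remove /ugu): {"g":90,"h":20,"wy":13}

Answer: {"g":90,"h":20,"wy":13}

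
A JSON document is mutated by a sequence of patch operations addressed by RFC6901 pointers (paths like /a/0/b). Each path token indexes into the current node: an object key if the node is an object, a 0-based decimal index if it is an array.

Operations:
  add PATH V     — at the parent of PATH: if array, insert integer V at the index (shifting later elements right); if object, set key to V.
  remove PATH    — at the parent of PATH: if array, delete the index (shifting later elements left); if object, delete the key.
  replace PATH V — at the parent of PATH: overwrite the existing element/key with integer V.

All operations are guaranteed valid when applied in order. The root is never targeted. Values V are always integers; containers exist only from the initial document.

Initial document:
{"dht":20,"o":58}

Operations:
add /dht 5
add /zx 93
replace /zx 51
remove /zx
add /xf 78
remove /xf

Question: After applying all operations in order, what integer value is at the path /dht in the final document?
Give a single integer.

After op 1 (add /dht 5): {"dht":5,"o":58}
After op 2 (add /zx 93): {"dht":5,"o":58,"zx":93}
After op 3 (replace /zx 51): {"dht":5,"o":58,"zx":51}
After op 4 (remove /zx): {"dht":5,"o":58}
After op 5 (add /xf 78): {"dht":5,"o":58,"xf":78}
After op 6 (remove /xf): {"dht":5,"o":58}
Value at /dht: 5

Answer: 5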